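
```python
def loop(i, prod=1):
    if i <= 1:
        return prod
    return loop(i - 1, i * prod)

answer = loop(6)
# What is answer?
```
Call trace:
loop(i=6, prod=1)
  loop(i=5, prod=6)
    loop(i=4, prod=30)
      loop(i=3, prod=120)
        loop(i=2, prod=360)
          loop(i=1, prod=720)
          -> return 720
        -> return 720
      -> return 720
    -> return 720
  -> return 720
-> return 720

Final answer: 720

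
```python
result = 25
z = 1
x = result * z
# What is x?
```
Trace:
  result=25
  result=25, z=1
  result=25, z=1, x=25

Final answer: 25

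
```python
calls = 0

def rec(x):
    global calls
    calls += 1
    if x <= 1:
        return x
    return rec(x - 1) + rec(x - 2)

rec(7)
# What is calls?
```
Call trace (a repeated sub-call is expanded the first time; later identical calls just restate its return value):
rec(x=7)
  rec(x=6)
    rec(x=5)
      rec(x=4)
        rec(x=3)
          rec(x=2)
            rec(x=1)
            -> return 1
            rec(x=0)
            -> return 0
          -> return 1
          rec(x=1)
          -> return 1
        -> return 2
        rec(x=2) -> return 1  (same call as traced above)
      -> return 3
      rec(x=3) -> return 2  (same call as traced above)
    -> return 5
    rec(x=4) -> return 3  (same call as traced above)
  -> return 8
  rec(x=5) -> return 5  (same call as traced above)
-> return 13

calls is incremented once per call, so count the calls in each subtree. Let C(x) = number of calls made by rec(x).
C(0) = C(1) = 1 (base case, no recursion); C(x) = 1 + C(x - 1) + C(x - 2) otherwise.
C(2) = 1 + C(1) + C(0) = 1 + 1 + 1 = 3
C(3) = 1 + C(2) + C(1) = 1 + 3 + 1 = 5
C(4) = 1 + C(3) + C(2) = 1 + 5 + 3 = 9
C(5) = 1 + C(4) + C(3) = 1 + 9 + 5 = 15
C(6) = 1 + C(5) + C(4) = 1 + 15 + 9 = 25
C(7) = 1 + C(6) + C(5) = 1 + 25 + 15 = 41
calls = C(7) = 41

Final answer: 41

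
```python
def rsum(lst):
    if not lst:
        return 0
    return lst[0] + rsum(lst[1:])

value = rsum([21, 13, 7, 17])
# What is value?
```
Call trace:
rsum(lst=[21, 13, 7, 17])
  rsum(lst=[13, 7, 17])
    rsum(lst=[7, 17])
      rsum(lst=[17])
        rsum(lst=[])
        -> return 0
      -> return 17
    -> return 24
  -> return 37
-> return 58

Final answer: 58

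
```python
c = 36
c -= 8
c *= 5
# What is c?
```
Trace:
  c=36
  c=28
  c=140

Final answer: 140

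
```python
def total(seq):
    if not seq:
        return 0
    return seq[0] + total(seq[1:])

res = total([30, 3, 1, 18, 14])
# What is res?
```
Call trace:
total(seq=[30, 3, 1, 18, 14])
  total(seq=[3, 1, 18, 14])
    total(seq=[1, 18, 14])
      total(seq=[18, 14])
        total(seq=[14])
          total(seq=[])
          -> return 0
        -> return 14
      -> return 32
    -> return 33
  -> return 36
-> return 66

Final answer: 66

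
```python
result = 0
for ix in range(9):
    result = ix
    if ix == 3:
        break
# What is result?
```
Trace:
  result=0
  result=0, ix=0
  result=1, ix=1
  result=2, ix=2
  result=3, ix=3

Final answer: 3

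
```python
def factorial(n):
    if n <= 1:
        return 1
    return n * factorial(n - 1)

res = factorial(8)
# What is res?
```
Call trace:
factorial(n=8)
  factorial(n=7)
    factorial(n=6)
      factorial(n=5)
        factorial(n=4)
          factorial(n=3)
            factorial(n=2)
              factorial(n=1)
              -> return 1
            -> return 2
          -> return 6
        -> return 24
      -> return 120
    -> return 720
  -> return 5040
-> return 40320

Final answer: 40320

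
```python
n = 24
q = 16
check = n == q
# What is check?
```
Trace:
  n=24
  n=24, q=16
  n=24, q=16, check=False

Final answer: False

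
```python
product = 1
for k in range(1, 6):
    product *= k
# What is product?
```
Trace:
  product=1
  product=1, k=1
  product=2, k=2
  product=6, k=3
  product=24, k=4
  product=120, k=5

Final answer: 120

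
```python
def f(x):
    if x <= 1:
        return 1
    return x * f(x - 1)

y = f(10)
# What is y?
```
Call trace:
f(x=10)
  f(x=9)
    f(x=8)
      f(x=7)
        f(x=6)
          f(x=5)
            f(x=4)
              f(x=3)
                f(x=2)
                  f(x=1)
                  -> return 1
                -> return 2
              -> return 6
            -> return 24
          -> return 120
        -> return 720
      -> return 5040
    -> return 40320
  -> return 362880
-> return 3628800

Final answer: 3628800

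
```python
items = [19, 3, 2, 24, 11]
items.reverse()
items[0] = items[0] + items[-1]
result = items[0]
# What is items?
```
Trace:
  items=[19, 3, 2, 24, 11]
  items=[11, 24, 2, 3, 19]
  items=[30, 24, 2, 3, 19]
  items=[30, 24, 2, 3, 19], result=30

Final answer: [30, 24, 2, 3, 19]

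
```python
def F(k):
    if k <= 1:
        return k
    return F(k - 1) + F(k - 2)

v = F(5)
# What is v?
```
Call trace (a repeated sub-call is expanded the first time; later identical calls just restate its return value):
F(k=5)
  F(k=4)
    F(k=3)
      F(k=2)
        F(k=1)
        -> return 1
        F(k=0)
        -> return 0
      -> return 1
      F(k=1)
      -> return 1
    -> return 2
    F(k=2) -> return 1  (same call as traced above)
  -> return 3
  F(k=3) -> return 2  (same call as traced above)
-> return 5

Final answer: 5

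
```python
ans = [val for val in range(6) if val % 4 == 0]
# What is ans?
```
Trace:
  val=0
  val=1
  val=2
  val=3
  val=4
  val=5
  ans=[0, 4]

Final answer: [0, 4]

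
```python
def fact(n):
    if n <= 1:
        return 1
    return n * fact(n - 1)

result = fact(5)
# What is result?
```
Call trace:
fact(n=5)
  fact(n=4)
    fact(n=3)
      fact(n=2)
        fact(n=1)
        -> return 1
      -> return 2
    -> return 6
  -> return 24
-> return 120

Final answer: 120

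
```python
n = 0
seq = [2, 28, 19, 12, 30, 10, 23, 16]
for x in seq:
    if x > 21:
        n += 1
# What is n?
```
Trace:
  n=0
  n=0, x=2
  n=1, x=28
  n=1, x=19
  n=1, x=12
  n=2, x=30
  n=2, x=10
  n=3, x=23
  n=3, x=16

Final answer: 3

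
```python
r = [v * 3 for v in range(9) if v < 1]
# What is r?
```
Trace:
  v=0
  v=1
  v=2
  v=3
  v=4
  v=5
  v=6
  v=7
  v=8
  r=[0]

Final answer: [0]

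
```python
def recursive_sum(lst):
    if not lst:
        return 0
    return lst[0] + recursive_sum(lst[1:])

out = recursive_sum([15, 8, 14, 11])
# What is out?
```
Call trace:
recursive_sum(lst=[15, 8, 14, 11])
  recursive_sum(lst=[8, 14, 11])
    recursive_sum(lst=[14, 11])
      recursive_sum(lst=[11])
        recursive_sum(lst=[])
        -> return 0
      -> return 11
    -> return 25
  -> return 33
-> return 48

Final answer: 48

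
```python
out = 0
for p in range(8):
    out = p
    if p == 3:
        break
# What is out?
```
Trace:
  out=0
  out=0, p=0
  out=1, p=1
  out=2, p=2
  out=3, p=3

Final answer: 3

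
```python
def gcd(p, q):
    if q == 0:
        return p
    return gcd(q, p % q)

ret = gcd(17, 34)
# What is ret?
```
Call trace:
gcd(p=17, q=34)
  gcd(p=34, q=17)
    gcd(p=17, q=0)
    -> return 17
  -> return 17
-> return 17

Final answer: 17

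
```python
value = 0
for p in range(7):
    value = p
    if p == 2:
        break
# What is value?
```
Trace:
  value=0
  value=0, p=0
  value=1, p=1
  value=2, p=2

Final answer: 2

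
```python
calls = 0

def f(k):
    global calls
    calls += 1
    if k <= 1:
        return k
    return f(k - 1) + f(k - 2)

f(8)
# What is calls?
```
Call trace (a repeated sub-call is expanded the first time; later identical calls just restate its return value):
f(k=8)
  f(k=7)
    f(k=6)
      f(k=5)
        f(k=4)
          f(k=3)
            f(k=2)
              f(k=1)
              -> return 1
              f(k=0)
              -> return 0
            -> return 1
            f(k=1)
            -> return 1
          -> return 2
          f(k=2) -> return 1  (same call as traced above)
        -> return 3
        f(k=3) -> return 2  (same call as traced above)
      -> return 5
      f(k=4) -> return 3  (same call as traced above)
    -> return 8
    f(k=5) -> return 5  (same call as traced above)
  -> return 13
  f(k=6) -> return 8  (same call as traced above)
-> return 21

calls is incremented once per call, so count the calls in each subtree. Let C(k) = number of calls made by f(k).
C(0) = C(1) = 1 (base case, no recursion); C(k) = 1 + C(k - 1) + C(k - 2) otherwise.
C(2) = 1 + C(1) + C(0) = 1 + 1 + 1 = 3
C(3) = 1 + C(2) + C(1) = 1 + 3 + 1 = 5
C(4) = 1 + C(3) + C(2) = 1 + 5 + 3 = 9
C(5) = 1 + C(4) + C(3) = 1 + 9 + 5 = 15
C(6) = 1 + C(5) + C(4) = 1 + 15 + 9 = 25
C(7) = 1 + C(6) + C(5) = 1 + 25 + 15 = 41
C(8) = 1 + C(7) + C(6) = 1 + 41 + 25 = 67
calls = C(8) = 67

Final answer: 67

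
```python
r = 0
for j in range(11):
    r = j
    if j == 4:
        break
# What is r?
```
Trace:
  r=0
  r=0, j=0
  r=1, j=1
  r=2, j=2
  r=3, j=3
  r=4, j=4

Final answer: 4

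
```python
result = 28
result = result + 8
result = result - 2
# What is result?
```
Trace:
  result=28
  result=36
  result=34

Final answer: 34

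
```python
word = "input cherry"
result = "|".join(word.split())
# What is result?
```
Trace:
  word='input cherry'
  word='input cherry', result='input|cherry'

Final answer: 'input|cherry'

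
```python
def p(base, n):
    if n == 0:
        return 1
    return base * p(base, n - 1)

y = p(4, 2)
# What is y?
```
Call trace:
p(base=4, n=2)
  p(base=4, n=1)
    p(base=4, n=0)
    -> return 1
  -> return 4
-> return 16

Final answer: 16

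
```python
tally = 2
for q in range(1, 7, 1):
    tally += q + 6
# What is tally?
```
Trace:
  tally=2
  tally=9, q=1
  tally=17, q=2
  tally=26, q=3
  tally=36, q=4
  tally=47, q=5
  tally=59, q=6

Final answer: 59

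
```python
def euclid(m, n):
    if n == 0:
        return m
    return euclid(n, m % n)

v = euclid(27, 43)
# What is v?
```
Call trace:
euclid(m=27, n=43)
  euclid(m=43, n=27)
    euclid(m=27, n=16)
      euclid(m=16, n=11)
        euclid(m=11, n=5)
          euclid(m=5, n=1)
            euclid(m=1, n=0)
            -> return 1
          -> return 1
        -> return 1
      -> return 1
    -> return 1
  -> return 1
-> return 1

Final answer: 1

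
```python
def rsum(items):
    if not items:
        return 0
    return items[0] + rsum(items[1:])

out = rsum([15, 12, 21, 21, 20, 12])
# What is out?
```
Call trace:
rsum(items=[15, 12, 21, 21, 20, 12])
  rsum(items=[12, 21, 21, 20, 12])
    rsum(items=[21, 21, 20, 12])
      rsum(items=[21, 20, 12])
        rsum(items=[20, 12])
          rsum(items=[12])
            rsum(items=[])
            -> return 0
          -> return 12
        -> return 32
      -> return 53
    -> return 74
  -> return 86
-> return 101

Final answer: 101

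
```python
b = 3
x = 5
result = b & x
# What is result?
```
Trace:
  b=3
  b=3, x=5
  b=3, x=5, result=1

Final answer: 1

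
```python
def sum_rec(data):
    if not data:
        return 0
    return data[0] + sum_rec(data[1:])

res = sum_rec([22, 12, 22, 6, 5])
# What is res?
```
Call trace:
sum_rec(data=[22, 12, 22, 6, 5])
  sum_rec(data=[12, 22, 6, 5])
    sum_rec(data=[22, 6, 5])
      sum_rec(data=[6, 5])
        sum_rec(data=[5])
          sum_rec(data=[])
          -> return 0
        -> return 5
      -> return 11
    -> return 33
  -> return 45
-> return 67

Final answer: 67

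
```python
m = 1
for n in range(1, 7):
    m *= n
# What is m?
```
Trace:
  m=1
  m=1, n=1
  m=2, n=2
  m=6, n=3
  m=24, n=4
  m=120, n=5
  m=720, n=6

Final answer: 720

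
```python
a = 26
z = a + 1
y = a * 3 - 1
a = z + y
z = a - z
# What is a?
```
Trace:
  a=26
  a=26, z=27
  a=26, z=27, y=77
  a=104, z=27, y=77
  a=104, z=77, y=77

Final answer: 104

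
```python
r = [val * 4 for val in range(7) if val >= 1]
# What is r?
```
Trace:
  val=0
  val=1
  val=2
  val=3
  val=4
  val=5
  val=6
  r=[4, 8, 12, 16, 20, 24]

Final answer: [4, 8, 12, 16, 20, 24]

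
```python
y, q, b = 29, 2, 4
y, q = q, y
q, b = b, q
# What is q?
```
Trace:
  y=29, q=2, b=4
  y=2, q=29, b=4
  y=2, q=4, b=29

Final answer: 4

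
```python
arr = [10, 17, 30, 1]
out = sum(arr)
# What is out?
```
Trace:
  arr=[10, 17, 30, 1]
  arr=[10, 17, 30, 1], out=58

Final answer: 58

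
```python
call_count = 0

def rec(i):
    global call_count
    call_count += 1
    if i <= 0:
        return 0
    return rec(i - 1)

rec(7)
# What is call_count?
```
Call trace:
rec(i=7)
  rec(i=6)
    rec(i=5)
      rec(i=4)
        rec(i=3)
          rec(i=2)
            rec(i=1)
              rec(i=0)
              -> return 0
            -> return 0
          -> return 0
        -> return 0
      -> return 0
    -> return 0
  -> return 0
-> return 0

call_count is incremented once per call. rec is entered once for each i = 7, 6, 5, 4, 3, 2, 1, 0 (the i <= 0 call returns without recursing), i.e. 7 + 1 calls.
call_count = 8

Final answer: 8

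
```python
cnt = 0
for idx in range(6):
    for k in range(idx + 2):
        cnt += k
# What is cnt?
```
Trace:
  cnt=0
  cnt=0, idx=0, k=0
  cnt=1, idx=0, k=1
  cnt=1, idx=1, k=0
  cnt=2, idx=1, k=1
  cnt=4, idx=1, k=2
  cnt=4, idx=2, k=0
  cnt=5, idx=2, k=1
  cnt=7, idx=2, k=2
  cnt=10, idx=2, k=3
  cnt=10, idx=3, k=0
  cnt=11, idx=3, k=1
  cnt=13, idx=3, k=2
  cnt=16, idx=3, k=3
  cnt=20, idx=3, k=4
  cnt=20, idx=4, k=0
  cnt=21, idx=4, k=1
  cnt=23, idx=4, k=2
  cnt=26, idx=4, k=3
  cnt=30, idx=4, k=4
  cnt=35, idx=4, k=5
  cnt=35, idx=5, k=0
  cnt=36, idx=5, k=1
  cnt=38, idx=5, k=2
  cnt=41, idx=5, k=3
  cnt=45, idx=5, k=4
  cnt=50, idx=5, k=5
  cnt=56, idx=5, k=6

Final answer: 56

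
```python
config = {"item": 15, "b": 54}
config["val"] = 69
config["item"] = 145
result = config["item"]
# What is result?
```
Trace:
  config={'item': 15, 'b': 54}
  config={'item': 15, 'b': 54, 'val': 69}
  config={'item': 145, 'b': 54, 'val': 69}
  config={'item': 145, 'b': 54, 'val': 69}, result=145

Final answer: 145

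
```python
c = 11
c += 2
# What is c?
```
Trace:
  c=11
  c=13

Final answer: 13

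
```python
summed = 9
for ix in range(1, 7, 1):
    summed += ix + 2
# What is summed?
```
Trace:
  summed=9
  summed=12, ix=1
  summed=16, ix=2
  summed=21, ix=3
  summed=27, ix=4
  summed=34, ix=5
  summed=42, ix=6

Final answer: 42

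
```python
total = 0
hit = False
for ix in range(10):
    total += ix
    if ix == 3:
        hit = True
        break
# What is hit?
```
Trace:
  total=0
  total=0, hit=False
  total=0, hit=False, ix=0
  total=1, hit=False, ix=1
  total=3, hit=False, ix=2
  total=6, hit=True, ix=3

Final answer: True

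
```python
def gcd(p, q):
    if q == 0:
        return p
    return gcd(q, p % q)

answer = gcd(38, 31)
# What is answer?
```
Call trace:
gcd(p=38, q=31)
  gcd(p=31, q=7)
    gcd(p=7, q=3)
      gcd(p=3, q=1)
        gcd(p=1, q=0)
        -> return 1
      -> return 1
    -> return 1
  -> return 1
-> return 1

Final answer: 1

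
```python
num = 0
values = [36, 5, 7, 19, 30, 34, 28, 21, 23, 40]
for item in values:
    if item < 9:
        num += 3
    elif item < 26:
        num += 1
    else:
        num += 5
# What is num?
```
Trace:
  num=0
  num=5, item=36
  num=8, item=5
  num=11, item=7
  num=12, item=19
  num=17, item=30
  num=22, item=34
  num=27, item=28
  num=28, item=21
  num=29, item=23
  num=34, item=40

Final answer: 34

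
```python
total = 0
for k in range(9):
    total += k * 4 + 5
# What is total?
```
Trace:
  total=0
  total=5, k=0
  total=14, k=1
  total=27, k=2
  total=44, k=3
  total=65, k=4
  total=90, k=5
  total=119, k=6
  total=152, k=7
  total=189, k=8

Final answer: 189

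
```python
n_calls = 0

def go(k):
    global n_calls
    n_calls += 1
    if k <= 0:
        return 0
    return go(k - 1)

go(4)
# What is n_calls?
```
Call trace:
go(k=4)
  go(k=3)
    go(k=2)
      go(k=1)
        go(k=0)
        -> return 0
      -> return 0
    -> return 0
  -> return 0
-> return 0

n_calls is incremented once per call. go is entered once for each k = 4, 3, 2, 1, 0 (the k <= 0 call returns without recursing), i.e. 4 + 1 calls.
n_calls = 5

Final answer: 5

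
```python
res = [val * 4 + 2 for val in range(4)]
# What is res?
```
Trace:
  val=0
  val=1
  val=2
  val=3
  res=[2, 6, 10, 14]

Final answer: [2, 6, 10, 14]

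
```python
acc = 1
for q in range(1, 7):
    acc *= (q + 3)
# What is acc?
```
Trace:
  acc=1
  acc=4, q=1
  acc=20, q=2
  acc=120, q=3
  acc=840, q=4
  acc=6720, q=5
  acc=60480, q=6

Final answer: 60480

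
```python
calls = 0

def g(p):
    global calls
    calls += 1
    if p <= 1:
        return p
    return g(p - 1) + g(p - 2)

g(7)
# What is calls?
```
Call trace (a repeated sub-call is expanded the first time; later identical calls just restate its return value):
g(p=7)
  g(p=6)
    g(p=5)
      g(p=4)
        g(p=3)
          g(p=2)
            g(p=1)
            -> return 1
            g(p=0)
            -> return 0
          -> return 1
          g(p=1)
          -> return 1
        -> return 2
        g(p=2) -> return 1  (same call as traced above)
      -> return 3
      g(p=3) -> return 2  (same call as traced above)
    -> return 5
    g(p=4) -> return 3  (same call as traced above)
  -> return 8
  g(p=5) -> return 5  (same call as traced above)
-> return 13

calls is incremented once per call, so count the calls in each subtree. Let C(p) = number of calls made by g(p).
C(0) = C(1) = 1 (base case, no recursion); C(p) = 1 + C(p - 1) + C(p - 2) otherwise.
C(2) = 1 + C(1) + C(0) = 1 + 1 + 1 = 3
C(3) = 1 + C(2) + C(1) = 1 + 3 + 1 = 5
C(4) = 1 + C(3) + C(2) = 1 + 5 + 3 = 9
C(5) = 1 + C(4) + C(3) = 1 + 9 + 5 = 15
C(6) = 1 + C(5) + C(4) = 1 + 15 + 9 = 25
C(7) = 1 + C(6) + C(5) = 1 + 25 + 15 = 41
calls = C(7) = 41

Final answer: 41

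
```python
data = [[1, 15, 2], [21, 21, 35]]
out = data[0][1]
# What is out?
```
Trace:
  data=[[1, 15, 2], [21, 21, 35]]
  data=[[1, 15, 2], [21, 21, 35]], out=15

Final answer: 15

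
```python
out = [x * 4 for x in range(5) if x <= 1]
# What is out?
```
Trace:
  x=0
  x=1
  x=2
  x=3
  x=4
  out=[0, 4]

Final answer: [0, 4]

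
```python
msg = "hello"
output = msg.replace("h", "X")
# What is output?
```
Trace:
  msg='hello'
  msg='hello', output='Xello'

Final answer: 'Xello'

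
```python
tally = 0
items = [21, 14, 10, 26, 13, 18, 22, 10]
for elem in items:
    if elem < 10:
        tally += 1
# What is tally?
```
Trace:
  tally=0
  tally=0, elem=21
  tally=0, elem=14
  tally=0, elem=10
  tally=0, elem=26
  tally=0, elem=13
  tally=0, elem=18
  tally=0, elem=22
  tally=0, elem=10

Final answer: 0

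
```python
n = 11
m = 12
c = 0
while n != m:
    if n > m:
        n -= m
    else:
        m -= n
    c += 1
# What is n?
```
Trace:
  n=11
  n=11, m=12
  n=11, m=12, c=0
  n=11, m=1, c=1
  n=10, m=1, c=2
  n=9, m=1, c=3
  n=8, m=1, c=4
  n=7, m=1, c=5
  n=6, m=1, c=6
  n=5, m=1, c=7
  n=4, m=1, c=8
  n=3, m=1, c=9
  n=2, m=1, c=10
  n=1, m=1, c=11

Final answer: 1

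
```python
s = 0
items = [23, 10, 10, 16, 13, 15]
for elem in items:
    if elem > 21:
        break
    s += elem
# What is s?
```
Trace:
  s=0
  s=0, elem=23

Final answer: 0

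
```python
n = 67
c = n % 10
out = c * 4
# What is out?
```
Trace:
  n=67
  n=67, c=7
  n=67, c=7, out=28

Final answer: 28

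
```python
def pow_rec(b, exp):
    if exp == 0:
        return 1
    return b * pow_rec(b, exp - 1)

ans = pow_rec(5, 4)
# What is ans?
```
Call trace:
pow_rec(b=5, exp=4)
  pow_rec(b=5, exp=3)
    pow_rec(b=5, exp=2)
      pow_rec(b=5, exp=1)
        pow_rec(b=5, exp=0)
        -> return 1
      -> return 5
    -> return 25
  -> return 125
-> return 625

Final answer: 625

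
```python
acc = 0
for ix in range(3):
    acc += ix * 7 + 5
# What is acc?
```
Trace:
  acc=0
  acc=5, ix=0
  acc=17, ix=1
  acc=36, ix=2

Final answer: 36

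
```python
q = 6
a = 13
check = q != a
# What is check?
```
Trace:
  q=6
  q=6, a=13
  q=6, a=13, check=True

Final answer: True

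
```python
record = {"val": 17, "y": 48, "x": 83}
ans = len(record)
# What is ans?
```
Trace:
  record={'val': 17, 'y': 48, 'x': 83}
  record={'val': 17, 'y': 48, 'x': 83}, ans=3

Final answer: 3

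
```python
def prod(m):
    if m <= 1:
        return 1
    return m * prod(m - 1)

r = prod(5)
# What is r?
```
Call trace:
prod(m=5)
  prod(m=4)
    prod(m=3)
      prod(m=2)
        prod(m=1)
        -> return 1
      -> return 2
    -> return 6
  -> return 24
-> return 120

Final answer: 120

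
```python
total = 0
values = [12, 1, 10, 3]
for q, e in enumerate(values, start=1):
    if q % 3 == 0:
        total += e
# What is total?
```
Trace:
  total=0
  total=0, q=1, e=12
  total=0, q=2, e=1
  total=10, q=3, e=10
  total=10, q=4, e=3

Final answer: 10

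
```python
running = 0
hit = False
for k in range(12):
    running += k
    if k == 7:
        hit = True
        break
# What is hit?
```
Trace:
  running=0
  running=0, hit=False
  running=0, hit=False, k=0
  running=1, hit=False, k=1
  running=3, hit=False, k=2
  running=6, hit=False, k=3
  running=10, hit=False, k=4
  running=15, hit=False, k=5
  running=21, hit=False, k=6
  running=28, hit=True, k=7

Final answer: True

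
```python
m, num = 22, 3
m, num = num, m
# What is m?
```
Trace:
  m=22, num=3
  m=3, num=22

Final answer: 3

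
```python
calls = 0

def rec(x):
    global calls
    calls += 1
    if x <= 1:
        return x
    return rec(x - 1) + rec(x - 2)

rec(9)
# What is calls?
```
Call trace (a repeated sub-call is expanded the first time; later identical calls just restate its return value):
rec(x=9)
  rec(x=8)
    rec(x=7)
      rec(x=6)
        rec(x=5)
          rec(x=4)
            rec(x=3)
              rec(x=2)
                rec(x=1)
                -> return 1
                rec(x=0)
                -> return 0
              -> return 1
              rec(x=1)
              -> return 1
            -> return 2
            rec(x=2) -> return 1  (same call as traced above)
          -> return 3
          rec(x=3) -> return 2  (same call as traced above)
        -> return 5
        rec(x=4) -> return 3  (same call as traced above)
      -> return 8
      rec(x=5) -> return 5  (same call as traced above)
    -> return 13
    rec(x=6) -> return 8  (same call as traced above)
  -> return 21
  rec(x=7) -> return 13  (same call as traced above)
-> return 34

calls is incremented once per call, so count the calls in each subtree. Let C(x) = number of calls made by rec(x).
C(0) = C(1) = 1 (base case, no recursion); C(x) = 1 + C(x - 1) + C(x - 2) otherwise.
C(2) = 1 + C(1) + C(0) = 1 + 1 + 1 = 3
C(3) = 1 + C(2) + C(1) = 1 + 3 + 1 = 5
C(4) = 1 + C(3) + C(2) = 1 + 5 + 3 = 9
C(5) = 1 + C(4) + C(3) = 1 + 9 + 5 = 15
C(6) = 1 + C(5) + C(4) = 1 + 15 + 9 = 25
C(7) = 1 + C(6) + C(5) = 1 + 25 + 15 = 41
C(8) = 1 + C(7) + C(6) = 1 + 41 + 25 = 67
C(9) = 1 + C(8) + C(7) = 1 + 67 + 41 = 109
calls = C(9) = 109

Final answer: 109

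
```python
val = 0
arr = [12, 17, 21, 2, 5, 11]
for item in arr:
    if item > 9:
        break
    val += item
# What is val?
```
Trace:
  val=0
  val=0, item=12

Final answer: 0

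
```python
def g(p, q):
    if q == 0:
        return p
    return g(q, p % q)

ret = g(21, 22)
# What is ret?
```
Call trace:
g(p=21, q=22)
  g(p=22, q=21)
    g(p=21, q=1)
      g(p=1, q=0)
      -> return 1
    -> return 1
  -> return 1
-> return 1

Final answer: 1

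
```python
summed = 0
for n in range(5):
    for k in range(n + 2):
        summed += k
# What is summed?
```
Trace:
  summed=0
  summed=0, n=0, k=0
  summed=1, n=0, k=1
  summed=1, n=1, k=0
  summed=2, n=1, k=1
  summed=4, n=1, k=2
  summed=4, n=2, k=0
  summed=5, n=2, k=1
  summed=7, n=2, k=2
  summed=10, n=2, k=3
  summed=10, n=3, k=0
  summed=11, n=3, k=1
  summed=13, n=3, k=2
  summed=16, n=3, k=3
  summed=20, n=3, k=4
  summed=20, n=4, k=0
  summed=21, n=4, k=1
  summed=23, n=4, k=2
  summed=26, n=4, k=3
  summed=30, n=4, k=4
  summed=35, n=4, k=5

Final answer: 35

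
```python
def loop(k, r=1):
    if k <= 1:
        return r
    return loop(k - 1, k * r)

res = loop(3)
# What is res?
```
Call trace:
loop(k=3, r=1)
  loop(k=2, r=3)
    loop(k=1, r=6)
    -> return 6
  -> return 6
-> return 6

Final answer: 6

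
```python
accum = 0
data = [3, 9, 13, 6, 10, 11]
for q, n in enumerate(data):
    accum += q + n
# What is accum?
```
Trace:
  accum=0
  accum=3, q=0, n=3
  accum=13, q=1, n=9
  accum=28, q=2, n=13
  accum=37, q=3, n=6
  accum=51, q=4, n=10
  accum=67, q=5, n=11

Final answer: 67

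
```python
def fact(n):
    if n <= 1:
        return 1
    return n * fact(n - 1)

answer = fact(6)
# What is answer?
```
Call trace:
fact(n=6)
  fact(n=5)
    fact(n=4)
      fact(n=3)
        fact(n=2)
          fact(n=1)
          -> return 1
        -> return 2
      -> return 6
    -> return 24
  -> return 120
-> return 720

Final answer: 720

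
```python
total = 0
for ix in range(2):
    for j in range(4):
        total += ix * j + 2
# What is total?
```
Trace:
  total=0
  total=2, ix=0, j=0
  total=4, ix=0, j=1
  total=6, ix=0, j=2
  total=8, ix=0, j=3
  total=10, ix=1, j=0
  total=13, ix=1, j=1
  total=17, ix=1, j=2
  total=22, ix=1, j=3

Final answer: 22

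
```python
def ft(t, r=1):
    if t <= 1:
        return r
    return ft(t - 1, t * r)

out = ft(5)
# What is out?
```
Call trace:
ft(t=5, r=1)
  ft(t=4, r=5)
    ft(t=3, r=20)
      ft(t=2, r=60)
        ft(t=1, r=120)
        -> return 120
      -> return 120
    -> return 120
  -> return 120
-> return 120

Final answer: 120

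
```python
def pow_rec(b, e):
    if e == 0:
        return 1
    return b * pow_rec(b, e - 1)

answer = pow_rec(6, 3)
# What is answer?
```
Call trace:
pow_rec(b=6, e=3)
  pow_rec(b=6, e=2)
    pow_rec(b=6, e=1)
      pow_rec(b=6, e=0)
      -> return 1
    -> return 6
  -> return 36
-> return 216

Final answer: 216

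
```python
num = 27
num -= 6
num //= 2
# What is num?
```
Trace:
  num=27
  num=21
  num=10

Final answer: 10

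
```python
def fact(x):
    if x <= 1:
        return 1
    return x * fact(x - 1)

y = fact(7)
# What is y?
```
Call trace:
fact(x=7)
  fact(x=6)
    fact(x=5)
      fact(x=4)
        fact(x=3)
          fact(x=2)
            fact(x=1)
            -> return 1
          -> return 2
        -> return 6
      -> return 24
    -> return 120
  -> return 720
-> return 5040

Final answer: 5040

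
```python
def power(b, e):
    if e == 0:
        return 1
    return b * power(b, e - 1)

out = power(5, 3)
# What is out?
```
Call trace:
power(b=5, e=3)
  power(b=5, e=2)
    power(b=5, e=1)
      power(b=5, e=0)
      -> return 1
    -> return 5
  -> return 25
-> return 125

Final answer: 125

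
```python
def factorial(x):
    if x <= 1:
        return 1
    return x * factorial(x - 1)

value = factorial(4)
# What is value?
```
Call trace:
factorial(x=4)
  factorial(x=3)
    factorial(x=2)
      factorial(x=1)
      -> return 1
    -> return 2
  -> return 6
-> return 24

Final answer: 24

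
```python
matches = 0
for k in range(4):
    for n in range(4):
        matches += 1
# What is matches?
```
Trace:
  matches=0
  matches=1, k=0, n=0
  matches=2, k=0, n=1
  matches=3, k=0, n=2
  matches=4, k=0, n=3
  matches=5, k=1, n=0
  matches=6, k=1, n=1
  matches=7, k=1, n=2
  matches=8, k=1, n=3
  matches=9, k=2, n=0
  matches=10, k=2, n=1
  matches=11, k=2, n=2
  matches=12, k=2, n=3
  matches=13, k=3, n=0
  matches=14, k=3, n=1
  matches=15, k=3, n=2
  matches=16, k=3, n=3

Final answer: 16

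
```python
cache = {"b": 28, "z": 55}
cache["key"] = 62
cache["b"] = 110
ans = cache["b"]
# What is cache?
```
Trace:
  cache={'b': 28, 'z': 55}
  cache={'b': 28, 'z': 55, 'key': 62}
  cache={'b': 110, 'z': 55, 'key': 62}
  cache={'b': 110, 'z': 55, 'key': 62}, ans=110

Final answer: {'b': 110, 'z': 55, 'key': 62}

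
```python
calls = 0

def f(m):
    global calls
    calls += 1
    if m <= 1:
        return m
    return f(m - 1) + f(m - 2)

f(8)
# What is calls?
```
Call trace (a repeated sub-call is expanded the first time; later identical calls just restate its return value):
f(m=8)
  f(m=7)
    f(m=6)
      f(m=5)
        f(m=4)
          f(m=3)
            f(m=2)
              f(m=1)
              -> return 1
              f(m=0)
              -> return 0
            -> return 1
            f(m=1)
            -> return 1
          -> return 2
          f(m=2) -> return 1  (same call as traced above)
        -> return 3
        f(m=3) -> return 2  (same call as traced above)
      -> return 5
      f(m=4) -> return 3  (same call as traced above)
    -> return 8
    f(m=5) -> return 5  (same call as traced above)
  -> return 13
  f(m=6) -> return 8  (same call as traced above)
-> return 21

calls is incremented once per call, so count the calls in each subtree. Let C(m) = number of calls made by f(m).
C(0) = C(1) = 1 (base case, no recursion); C(m) = 1 + C(m - 1) + C(m - 2) otherwise.
C(2) = 1 + C(1) + C(0) = 1 + 1 + 1 = 3
C(3) = 1 + C(2) + C(1) = 1 + 3 + 1 = 5
C(4) = 1 + C(3) + C(2) = 1 + 5 + 3 = 9
C(5) = 1 + C(4) + C(3) = 1 + 9 + 5 = 15
C(6) = 1 + C(5) + C(4) = 1 + 15 + 9 = 25
C(7) = 1 + C(6) + C(5) = 1 + 25 + 15 = 41
C(8) = 1 + C(7) + C(6) = 1 + 41 + 25 = 67
calls = C(8) = 67

Final answer: 67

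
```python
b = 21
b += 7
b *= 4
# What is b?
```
Trace:
  b=21
  b=28
  b=112

Final answer: 112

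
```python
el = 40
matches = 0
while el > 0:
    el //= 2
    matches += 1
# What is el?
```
Trace:
  el=40
  el=40, matches=0
  el=20, matches=1
  el=10, matches=2
  el=5, matches=3
  el=2, matches=4
  el=1, matches=5
  el=0, matches=6

Final answer: 0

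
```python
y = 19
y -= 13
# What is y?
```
Trace:
  y=19
  y=6

Final answer: 6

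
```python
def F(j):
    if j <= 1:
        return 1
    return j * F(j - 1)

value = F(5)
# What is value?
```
Call trace:
F(j=5)
  F(j=4)
    F(j=3)
      F(j=2)
        F(j=1)
        -> return 1
      -> return 2
    -> return 6
  -> return 24
-> return 120

Final answer: 120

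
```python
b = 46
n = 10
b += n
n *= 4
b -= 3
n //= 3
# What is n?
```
Trace:
  b=46
  b=46, n=10
  b=56, n=10
  b=56, n=40
  b=53, n=40
  b=53, n=13

Final answer: 13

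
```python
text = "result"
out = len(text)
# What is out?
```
Trace:
  text='result'
  text='result', out=6

Final answer: 6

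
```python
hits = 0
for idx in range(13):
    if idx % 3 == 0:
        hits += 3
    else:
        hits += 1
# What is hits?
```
Trace:
  hits=0
  hits=3, idx=0
  hits=4, idx=1
  hits=5, idx=2
  hits=8, idx=3
  hits=9, idx=4
  hits=10, idx=5
  hits=13, idx=6
  hits=14, idx=7
  hits=15, idx=8
  hits=18, idx=9
  hits=19, idx=10
  hits=20, idx=11
  hits=23, idx=12

Final answer: 23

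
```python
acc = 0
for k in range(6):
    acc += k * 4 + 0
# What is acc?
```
Trace:
  acc=0
  acc=0, k=0
  acc=4, k=1
  acc=12, k=2
  acc=24, k=3
  acc=40, k=4
  acc=60, k=5

Final answer: 60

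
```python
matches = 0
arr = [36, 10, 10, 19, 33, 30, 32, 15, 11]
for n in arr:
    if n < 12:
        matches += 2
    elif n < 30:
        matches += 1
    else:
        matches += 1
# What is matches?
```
Trace:
  matches=0
  matches=1, n=36
  matches=3, n=10
  matches=5, n=10
  matches=6, n=19
  matches=7, n=33
  matches=8, n=30
  matches=9, n=32
  matches=10, n=15
  matches=12, n=11

Final answer: 12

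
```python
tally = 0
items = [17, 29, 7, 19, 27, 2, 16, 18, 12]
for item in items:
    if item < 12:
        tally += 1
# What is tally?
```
Trace:
  tally=0
  tally=0, item=17
  tally=0, item=29
  tally=1, item=7
  tally=1, item=19
  tally=1, item=27
  tally=2, item=2
  tally=2, item=16
  tally=2, item=18
  tally=2, item=12

Final answer: 2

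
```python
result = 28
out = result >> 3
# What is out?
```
Trace:
  result=28
  result=28, out=3

Final answer: 3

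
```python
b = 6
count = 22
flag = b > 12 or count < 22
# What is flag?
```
Trace:
  b=6
  b=6, count=22
  b=6, count=22, flag=False

Final answer: False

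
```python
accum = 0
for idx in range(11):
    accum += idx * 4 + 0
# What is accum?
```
Trace:
  accum=0
  accum=0, idx=0
  accum=4, idx=1
  accum=12, idx=2
  accum=24, idx=3
  accum=40, idx=4
  accum=60, idx=5
  accum=84, idx=6
  accum=112, idx=7
  accum=144, idx=8
  accum=180, idx=9
  accum=220, idx=10

Final answer: 220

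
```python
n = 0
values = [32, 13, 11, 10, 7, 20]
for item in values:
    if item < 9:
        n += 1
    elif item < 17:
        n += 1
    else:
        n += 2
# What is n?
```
Trace:
  n=0
  n=2, item=32
  n=3, item=13
  n=4, item=11
  n=5, item=10
  n=6, item=7
  n=8, item=20

Final answer: 8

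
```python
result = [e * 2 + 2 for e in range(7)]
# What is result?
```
Trace:
  e=0
  e=1
  e=2
  e=3
  e=4
  e=5
  e=6
  result=[2, 4, 6, 8, 10, 12, 14]

Final answer: [2, 4, 6, 8, 10, 12, 14]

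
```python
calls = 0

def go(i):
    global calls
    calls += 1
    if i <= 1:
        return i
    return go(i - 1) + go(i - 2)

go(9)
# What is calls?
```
Call trace (a repeated sub-call is expanded the first time; later identical calls just restate its return value):
go(i=9)
  go(i=8)
    go(i=7)
      go(i=6)
        go(i=5)
          go(i=4)
            go(i=3)
              go(i=2)
                go(i=1)
                -> return 1
                go(i=0)
                -> return 0
              -> return 1
              go(i=1)
              -> return 1
            -> return 2
            go(i=2) -> return 1  (same call as traced above)
          -> return 3
          go(i=3) -> return 2  (same call as traced above)
        -> return 5
        go(i=4) -> return 3  (same call as traced above)
      -> return 8
      go(i=5) -> return 5  (same call as traced above)
    -> return 13
    go(i=6) -> return 8  (same call as traced above)
  -> return 21
  go(i=7) -> return 13  (same call as traced above)
-> return 34

calls is incremented once per call, so count the calls in each subtree. Let C(i) = number of calls made by go(i).
C(0) = C(1) = 1 (base case, no recursion); C(i) = 1 + C(i - 1) + C(i - 2) otherwise.
C(2) = 1 + C(1) + C(0) = 1 + 1 + 1 = 3
C(3) = 1 + C(2) + C(1) = 1 + 3 + 1 = 5
C(4) = 1 + C(3) + C(2) = 1 + 5 + 3 = 9
C(5) = 1 + C(4) + C(3) = 1 + 9 + 5 = 15
C(6) = 1 + C(5) + C(4) = 1 + 15 + 9 = 25
C(7) = 1 + C(6) + C(5) = 1 + 25 + 15 = 41
C(8) = 1 + C(7) + C(6) = 1 + 41 + 25 = 67
C(9) = 1 + C(8) + C(7) = 1 + 67 + 41 = 109
calls = C(9) = 109

Final answer: 109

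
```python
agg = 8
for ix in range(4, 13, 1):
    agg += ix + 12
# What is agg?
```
Trace:
  agg=8
  agg=24, ix=4
  agg=41, ix=5
  agg=59, ix=6
  agg=78, ix=7
  agg=98, ix=8
  agg=119, ix=9
  agg=141, ix=10
  agg=164, ix=11
  agg=188, ix=12

Final answer: 188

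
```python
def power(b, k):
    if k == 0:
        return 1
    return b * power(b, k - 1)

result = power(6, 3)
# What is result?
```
Call trace:
power(b=6, k=3)
  power(b=6, k=2)
    power(b=6, k=1)
      power(b=6, k=0)
      -> return 1
    -> return 6
  -> return 36
-> return 216

Final answer: 216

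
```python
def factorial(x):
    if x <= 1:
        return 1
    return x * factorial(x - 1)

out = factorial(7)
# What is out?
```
Call trace:
factorial(x=7)
  factorial(x=6)
    factorial(x=5)
      factorial(x=4)
        factorial(x=3)
          factorial(x=2)
            factorial(x=1)
            -> return 1
          -> return 2
        -> return 6
      -> return 24
    -> return 120
  -> return 720
-> return 5040

Final answer: 5040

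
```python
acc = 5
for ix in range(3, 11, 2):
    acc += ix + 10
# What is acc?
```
Trace:
  acc=5
  acc=18, ix=3
  acc=33, ix=5
  acc=50, ix=7
  acc=69, ix=9

Final answer: 69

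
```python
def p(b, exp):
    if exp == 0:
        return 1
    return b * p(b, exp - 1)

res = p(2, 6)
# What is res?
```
Call trace:
p(b=2, exp=6)
  p(b=2, exp=5)
    p(b=2, exp=4)
      p(b=2, exp=3)
        p(b=2, exp=2)
          p(b=2, exp=1)
            p(b=2, exp=0)
            -> return 1
          -> return 2
        -> return 4
      -> return 8
    -> return 16
  -> return 32
-> return 64

Final answer: 64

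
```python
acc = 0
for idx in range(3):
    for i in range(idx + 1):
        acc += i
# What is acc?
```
Trace:
  acc=0
  acc=0, idx=0, i=0
  acc=0, idx=1, i=0
  acc=1, idx=1, i=1
  acc=1, idx=2, i=0
  acc=2, idx=2, i=1
  acc=4, idx=2, i=2

Final answer: 4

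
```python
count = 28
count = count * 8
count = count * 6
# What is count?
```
Trace:
  count=28
  count=224
  count=1344

Final answer: 1344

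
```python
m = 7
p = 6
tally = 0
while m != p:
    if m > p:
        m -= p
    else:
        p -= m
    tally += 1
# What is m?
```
Trace:
  m=7
  m=7, p=6
  m=7, p=6, tally=0
  m=1, p=6, tally=1
  m=1, p=5, tally=2
  m=1, p=4, tally=3
  m=1, p=3, tally=4
  m=1, p=2, tally=5
  m=1, p=1, tally=6

Final answer: 1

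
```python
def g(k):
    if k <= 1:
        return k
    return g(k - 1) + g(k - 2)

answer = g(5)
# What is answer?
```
Call trace (a repeated sub-call is expanded the first time; later identical calls just restate its return value):
g(k=5)
  g(k=4)
    g(k=3)
      g(k=2)
        g(k=1)
        -> return 1
        g(k=0)
        -> return 0
      -> return 1
      g(k=1)
      -> return 1
    -> return 2
    g(k=2) -> return 1  (same call as traced above)
  -> return 3
  g(k=3) -> return 2  (same call as traced above)
-> return 5

Final answer: 5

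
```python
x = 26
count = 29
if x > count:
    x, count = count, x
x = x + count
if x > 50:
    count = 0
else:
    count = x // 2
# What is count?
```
Trace:
  x=26
  x=26, count=29
  x=26, count=29
  x=55, count=29
  x=55, count=0

Final answer: 0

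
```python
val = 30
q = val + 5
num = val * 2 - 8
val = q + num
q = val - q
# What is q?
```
Trace:
  val=30
  val=30, q=35
  val=30, q=35, num=52
  val=87, q=35, num=52
  val=87, q=52, num=52

Final answer: 52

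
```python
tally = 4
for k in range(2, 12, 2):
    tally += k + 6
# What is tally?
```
Trace:
  tally=4
  tally=12, k=2
  tally=22, k=4
  tally=34, k=6
  tally=48, k=8
  tally=64, k=10

Final answer: 64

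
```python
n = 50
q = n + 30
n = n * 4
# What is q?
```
Trace:
  n=50
  n=50, q=80
  n=200, q=80

Final answer: 80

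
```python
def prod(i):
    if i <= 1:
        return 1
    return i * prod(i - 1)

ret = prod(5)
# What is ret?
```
Call trace:
prod(i=5)
  prod(i=4)
    prod(i=3)
      prod(i=2)
        prod(i=1)
        -> return 1
      -> return 2
    -> return 6
  -> return 24
-> return 120

Final answer: 120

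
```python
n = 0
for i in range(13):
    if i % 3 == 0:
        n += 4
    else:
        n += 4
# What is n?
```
Trace:
  n=0
  n=4, i=0
  n=8, i=1
  n=12, i=2
  n=16, i=3
  n=20, i=4
  n=24, i=5
  n=28, i=6
  n=32, i=7
  n=36, i=8
  n=40, i=9
  n=44, i=10
  n=48, i=11
  n=52, i=12

Final answer: 52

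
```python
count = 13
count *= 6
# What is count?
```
Trace:
  count=13
  count=78

Final answer: 78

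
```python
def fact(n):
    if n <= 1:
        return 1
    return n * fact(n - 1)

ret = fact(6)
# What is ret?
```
Call trace:
fact(n=6)
  fact(n=5)
    fact(n=4)
      fact(n=3)
        fact(n=2)
          fact(n=1)
          -> return 1
        -> return 2
      -> return 6
    -> return 24
  -> return 120
-> return 720

Final answer: 720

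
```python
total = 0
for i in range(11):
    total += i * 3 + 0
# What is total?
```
Trace:
  total=0
  total=0, i=0
  total=3, i=1
  total=9, i=2
  total=18, i=3
  total=30, i=4
  total=45, i=5
  total=63, i=6
  total=84, i=7
  total=108, i=8
  total=135, i=9
  total=165, i=10

Final answer: 165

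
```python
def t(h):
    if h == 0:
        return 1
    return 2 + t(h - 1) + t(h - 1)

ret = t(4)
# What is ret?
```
Call trace (a repeated sub-call is expanded the first time; later identical calls just restate its return value):
t(h=4)
  t(h=3)
    t(h=2)
      t(h=1)
        t(h=0)
        -> return 1
        t(h=0)
        -> return 1
      -> return 4
      t(h=1) -> return 4  (same call as traced above)
    -> return 10
    t(h=2) -> return 10  (same call as traced above)
  -> return 22
  t(h=3) -> return 22  (same call as traced above)
-> return 46

Final answer: 46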